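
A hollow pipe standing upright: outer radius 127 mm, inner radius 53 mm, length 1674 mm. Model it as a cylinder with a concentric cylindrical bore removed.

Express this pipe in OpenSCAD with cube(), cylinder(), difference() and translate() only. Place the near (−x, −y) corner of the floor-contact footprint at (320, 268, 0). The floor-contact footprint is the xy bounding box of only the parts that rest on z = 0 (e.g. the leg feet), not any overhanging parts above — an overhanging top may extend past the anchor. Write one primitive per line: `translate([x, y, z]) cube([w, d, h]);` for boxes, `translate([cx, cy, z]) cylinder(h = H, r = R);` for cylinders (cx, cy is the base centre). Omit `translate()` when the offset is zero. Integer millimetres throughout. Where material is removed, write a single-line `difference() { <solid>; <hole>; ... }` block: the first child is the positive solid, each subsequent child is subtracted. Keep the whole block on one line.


difference() { translate([447, 395, 0]) cylinder(h = 1674, r = 127); translate([447, 395, 0]) cylinder(h = 1674, r = 53); }


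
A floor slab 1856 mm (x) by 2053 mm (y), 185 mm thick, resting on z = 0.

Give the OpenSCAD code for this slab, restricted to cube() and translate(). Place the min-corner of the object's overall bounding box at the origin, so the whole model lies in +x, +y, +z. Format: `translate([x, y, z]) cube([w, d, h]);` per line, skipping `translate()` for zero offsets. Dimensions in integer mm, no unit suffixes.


cube([1856, 2053, 185]);


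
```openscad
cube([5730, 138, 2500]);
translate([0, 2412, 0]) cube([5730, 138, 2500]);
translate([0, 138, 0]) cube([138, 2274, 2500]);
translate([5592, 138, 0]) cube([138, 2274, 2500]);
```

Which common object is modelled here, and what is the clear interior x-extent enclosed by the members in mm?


A house (or room) frame. The interior width is 5454 mm.

Four 2500 mm walls enclosing a rectangle with no floor or roof — a room or house frame. Outside width is 5730 mm and wall thickness is 138 mm, so the interior width is 5730 − 2 × 138 = 5454 mm.


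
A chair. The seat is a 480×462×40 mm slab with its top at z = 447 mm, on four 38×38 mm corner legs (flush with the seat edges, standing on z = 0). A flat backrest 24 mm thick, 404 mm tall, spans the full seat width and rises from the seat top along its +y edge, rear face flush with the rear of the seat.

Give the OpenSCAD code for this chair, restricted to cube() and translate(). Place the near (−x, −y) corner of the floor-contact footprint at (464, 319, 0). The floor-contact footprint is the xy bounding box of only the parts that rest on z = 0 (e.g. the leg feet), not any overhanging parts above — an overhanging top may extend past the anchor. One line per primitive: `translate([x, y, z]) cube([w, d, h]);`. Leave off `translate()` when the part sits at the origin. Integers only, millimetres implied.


translate([464, 319, 407]) cube([480, 462, 40]);
translate([464, 319, 0]) cube([38, 38, 407]);
translate([906, 319, 0]) cube([38, 38, 407]);
translate([464, 743, 0]) cube([38, 38, 407]);
translate([906, 743, 0]) cube([38, 38, 407]);
translate([464, 757, 447]) cube([480, 24, 404]);


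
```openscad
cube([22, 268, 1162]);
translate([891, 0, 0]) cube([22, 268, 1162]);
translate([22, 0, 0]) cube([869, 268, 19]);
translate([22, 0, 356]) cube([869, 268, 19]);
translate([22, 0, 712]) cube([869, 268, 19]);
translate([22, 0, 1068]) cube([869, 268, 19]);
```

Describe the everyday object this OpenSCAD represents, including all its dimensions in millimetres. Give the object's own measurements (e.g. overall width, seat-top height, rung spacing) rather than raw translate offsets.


An open bookshelf. Two side panels, each 22 mm thick, 268 mm deep and 1162 mm tall, stand 913 mm apart (outside-to-outside). Between them sit 4 shelves, each 19 mm thick and 268 mm deep, spanning the full gap between the sides. The bottom shelf rests on the floor (its underside at z = 0) and the clear gap between one shelf's top and the next shelf's underside is 337 mm.


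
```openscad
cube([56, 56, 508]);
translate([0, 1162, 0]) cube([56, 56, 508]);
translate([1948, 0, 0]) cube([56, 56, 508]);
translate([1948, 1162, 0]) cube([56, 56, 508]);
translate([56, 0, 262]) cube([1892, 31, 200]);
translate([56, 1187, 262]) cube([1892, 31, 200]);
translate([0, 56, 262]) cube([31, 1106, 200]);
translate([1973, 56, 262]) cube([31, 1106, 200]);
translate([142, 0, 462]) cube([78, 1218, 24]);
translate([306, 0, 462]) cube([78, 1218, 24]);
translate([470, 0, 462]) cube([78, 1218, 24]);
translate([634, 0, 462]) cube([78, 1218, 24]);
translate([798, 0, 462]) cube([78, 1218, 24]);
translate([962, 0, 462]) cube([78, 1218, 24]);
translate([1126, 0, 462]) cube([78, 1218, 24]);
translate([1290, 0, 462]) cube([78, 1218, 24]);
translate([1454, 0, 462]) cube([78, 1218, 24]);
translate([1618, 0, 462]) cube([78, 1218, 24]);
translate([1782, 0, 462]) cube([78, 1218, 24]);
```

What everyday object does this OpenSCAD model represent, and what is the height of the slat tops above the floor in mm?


A bed frame. The slat-top height is 486 mm.

Four posts, four rails, and a row of slats — a bed frame. Slats sit on the rails at z = 262 + 200 = 462; with slat thickness 24, the top is 486 mm.


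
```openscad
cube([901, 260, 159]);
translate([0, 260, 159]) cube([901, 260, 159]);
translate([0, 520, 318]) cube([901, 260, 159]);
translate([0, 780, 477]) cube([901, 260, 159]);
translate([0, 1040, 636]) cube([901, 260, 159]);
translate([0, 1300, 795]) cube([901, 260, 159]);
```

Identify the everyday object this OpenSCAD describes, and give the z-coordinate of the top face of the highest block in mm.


A staircase. The total rise is 954 mm.

6 identical blocks, each offset up and back from the previous — a staircase. Each step is 159 mm tall and there are 6 of them, so the total rise is 6 × 159 = 954 mm.


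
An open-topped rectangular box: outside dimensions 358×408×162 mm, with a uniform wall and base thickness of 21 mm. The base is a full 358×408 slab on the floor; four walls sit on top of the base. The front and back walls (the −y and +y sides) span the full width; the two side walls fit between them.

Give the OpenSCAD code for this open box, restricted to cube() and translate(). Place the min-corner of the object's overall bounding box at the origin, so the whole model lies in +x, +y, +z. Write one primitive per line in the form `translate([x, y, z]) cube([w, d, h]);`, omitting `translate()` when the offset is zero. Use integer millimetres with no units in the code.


cube([358, 408, 21]);
translate([0, 0, 21]) cube([358, 21, 141]);
translate([0, 387, 21]) cube([358, 21, 141]);
translate([0, 21, 21]) cube([21, 366, 141]);
translate([337, 21, 21]) cube([21, 366, 141]);


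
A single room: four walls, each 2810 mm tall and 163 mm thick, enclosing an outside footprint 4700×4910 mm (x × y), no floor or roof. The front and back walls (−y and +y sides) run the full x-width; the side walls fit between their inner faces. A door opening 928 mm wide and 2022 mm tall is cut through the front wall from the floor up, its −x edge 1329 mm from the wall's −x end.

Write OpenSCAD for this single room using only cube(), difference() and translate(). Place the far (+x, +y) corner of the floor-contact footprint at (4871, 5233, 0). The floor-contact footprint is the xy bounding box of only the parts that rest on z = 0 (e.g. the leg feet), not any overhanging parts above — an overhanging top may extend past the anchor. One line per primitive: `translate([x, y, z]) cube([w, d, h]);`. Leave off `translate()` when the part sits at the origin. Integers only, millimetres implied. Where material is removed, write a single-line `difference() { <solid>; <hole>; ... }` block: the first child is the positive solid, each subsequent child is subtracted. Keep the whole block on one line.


difference() { translate([171, 323, 0]) cube([4700, 163, 2810]); translate([1500, 323, 0]) cube([928, 163, 2022]); }
translate([171, 5070, 0]) cube([4700, 163, 2810]);
translate([171, 486, 0]) cube([163, 4584, 2810]);
translate([4708, 486, 0]) cube([163, 4584, 2810]);


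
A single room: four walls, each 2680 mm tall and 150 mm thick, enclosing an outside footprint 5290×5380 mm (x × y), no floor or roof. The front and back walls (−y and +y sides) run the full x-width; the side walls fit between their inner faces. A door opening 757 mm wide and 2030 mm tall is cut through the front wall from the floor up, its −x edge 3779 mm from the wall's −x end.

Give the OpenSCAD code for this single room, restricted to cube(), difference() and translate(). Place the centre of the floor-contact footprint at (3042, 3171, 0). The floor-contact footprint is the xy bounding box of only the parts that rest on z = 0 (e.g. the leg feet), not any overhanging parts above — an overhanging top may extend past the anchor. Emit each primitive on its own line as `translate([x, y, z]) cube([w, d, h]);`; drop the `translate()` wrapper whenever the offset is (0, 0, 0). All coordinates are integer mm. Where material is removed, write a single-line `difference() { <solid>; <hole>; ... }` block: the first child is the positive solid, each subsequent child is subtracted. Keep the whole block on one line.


difference() { translate([397, 481, 0]) cube([5290, 150, 2680]); translate([4176, 481, 0]) cube([757, 150, 2030]); }
translate([397, 5711, 0]) cube([5290, 150, 2680]);
translate([397, 631, 0]) cube([150, 5080, 2680]);
translate([5537, 631, 0]) cube([150, 5080, 2680]);


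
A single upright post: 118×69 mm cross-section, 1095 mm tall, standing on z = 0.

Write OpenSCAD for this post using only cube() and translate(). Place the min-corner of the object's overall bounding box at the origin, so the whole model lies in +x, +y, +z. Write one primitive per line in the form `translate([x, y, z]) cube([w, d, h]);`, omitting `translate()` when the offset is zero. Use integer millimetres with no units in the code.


cube([118, 69, 1095]);


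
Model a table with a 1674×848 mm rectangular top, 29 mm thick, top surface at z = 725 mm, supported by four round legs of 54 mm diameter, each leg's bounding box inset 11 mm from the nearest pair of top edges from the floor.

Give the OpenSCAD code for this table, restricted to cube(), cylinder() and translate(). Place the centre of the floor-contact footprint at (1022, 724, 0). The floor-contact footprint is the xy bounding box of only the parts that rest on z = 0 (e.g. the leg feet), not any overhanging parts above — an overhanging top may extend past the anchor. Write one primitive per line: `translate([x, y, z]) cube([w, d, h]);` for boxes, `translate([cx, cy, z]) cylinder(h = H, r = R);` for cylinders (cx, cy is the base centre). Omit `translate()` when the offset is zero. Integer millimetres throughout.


translate([185, 300, 696]) cube([1674, 848, 29]);
translate([223, 338, 0]) cylinder(h = 696, r = 27);
translate([1821, 338, 0]) cylinder(h = 696, r = 27);
translate([223, 1110, 0]) cylinder(h = 696, r = 27);
translate([1821, 1110, 0]) cylinder(h = 696, r = 27);


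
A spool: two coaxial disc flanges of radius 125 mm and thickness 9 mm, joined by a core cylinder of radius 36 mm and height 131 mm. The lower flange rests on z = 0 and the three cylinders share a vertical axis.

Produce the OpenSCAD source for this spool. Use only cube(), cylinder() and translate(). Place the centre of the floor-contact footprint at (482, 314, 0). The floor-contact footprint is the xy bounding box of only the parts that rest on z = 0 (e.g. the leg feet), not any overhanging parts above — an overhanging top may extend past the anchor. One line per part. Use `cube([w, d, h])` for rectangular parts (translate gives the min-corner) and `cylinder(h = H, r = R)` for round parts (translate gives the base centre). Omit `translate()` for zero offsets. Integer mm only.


translate([482, 314, 0]) cylinder(h = 9, r = 125);
translate([482, 314, 9]) cylinder(h = 131, r = 36);
translate([482, 314, 140]) cylinder(h = 9, r = 125);


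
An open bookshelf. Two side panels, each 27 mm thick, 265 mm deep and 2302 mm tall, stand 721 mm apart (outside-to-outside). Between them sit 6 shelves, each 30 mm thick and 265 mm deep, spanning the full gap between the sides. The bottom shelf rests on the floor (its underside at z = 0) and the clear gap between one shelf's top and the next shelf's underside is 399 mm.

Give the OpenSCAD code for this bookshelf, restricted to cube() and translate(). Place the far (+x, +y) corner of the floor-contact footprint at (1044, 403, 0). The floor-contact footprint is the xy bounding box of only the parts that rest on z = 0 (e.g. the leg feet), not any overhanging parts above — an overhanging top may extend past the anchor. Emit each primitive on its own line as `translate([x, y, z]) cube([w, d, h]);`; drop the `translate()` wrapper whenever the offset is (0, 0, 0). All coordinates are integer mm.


translate([323, 138, 0]) cube([27, 265, 2302]);
translate([1017, 138, 0]) cube([27, 265, 2302]);
translate([350, 138, 0]) cube([667, 265, 30]);
translate([350, 138, 429]) cube([667, 265, 30]);
translate([350, 138, 858]) cube([667, 265, 30]);
translate([350, 138, 1287]) cube([667, 265, 30]);
translate([350, 138, 1716]) cube([667, 265, 30]);
translate([350, 138, 2145]) cube([667, 265, 30]);


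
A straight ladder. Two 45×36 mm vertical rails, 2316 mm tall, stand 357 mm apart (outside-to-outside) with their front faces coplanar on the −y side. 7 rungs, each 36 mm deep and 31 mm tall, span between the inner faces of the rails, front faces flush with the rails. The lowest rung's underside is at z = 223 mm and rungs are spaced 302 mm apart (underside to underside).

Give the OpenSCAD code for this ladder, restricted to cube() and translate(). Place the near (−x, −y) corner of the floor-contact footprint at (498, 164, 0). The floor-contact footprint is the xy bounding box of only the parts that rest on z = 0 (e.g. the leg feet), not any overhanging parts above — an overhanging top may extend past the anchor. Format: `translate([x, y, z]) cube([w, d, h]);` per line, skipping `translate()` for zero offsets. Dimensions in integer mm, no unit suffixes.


translate([498, 164, 0]) cube([45, 36, 2316]);
translate([810, 164, 0]) cube([45, 36, 2316]);
translate([543, 164, 223]) cube([267, 36, 31]);
translate([543, 164, 525]) cube([267, 36, 31]);
translate([543, 164, 827]) cube([267, 36, 31]);
translate([543, 164, 1129]) cube([267, 36, 31]);
translate([543, 164, 1431]) cube([267, 36, 31]);
translate([543, 164, 1733]) cube([267, 36, 31]);
translate([543, 164, 2035]) cube([267, 36, 31]);


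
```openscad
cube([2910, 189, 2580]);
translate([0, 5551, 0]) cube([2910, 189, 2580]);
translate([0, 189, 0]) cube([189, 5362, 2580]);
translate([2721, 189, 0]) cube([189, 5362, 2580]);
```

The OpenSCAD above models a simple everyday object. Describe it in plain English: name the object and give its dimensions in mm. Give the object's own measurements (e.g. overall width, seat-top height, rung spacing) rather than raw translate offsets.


The wall frame of a small rectangular building: four walls, each 2580 mm tall and 189 mm thick, enclosing a footprint 2910 mm (x) by 5740 mm (y) outside-to-outside, with no floor or roof. The front and back walls (the −y and +y sides) span the full width; the two side walls fit between them.


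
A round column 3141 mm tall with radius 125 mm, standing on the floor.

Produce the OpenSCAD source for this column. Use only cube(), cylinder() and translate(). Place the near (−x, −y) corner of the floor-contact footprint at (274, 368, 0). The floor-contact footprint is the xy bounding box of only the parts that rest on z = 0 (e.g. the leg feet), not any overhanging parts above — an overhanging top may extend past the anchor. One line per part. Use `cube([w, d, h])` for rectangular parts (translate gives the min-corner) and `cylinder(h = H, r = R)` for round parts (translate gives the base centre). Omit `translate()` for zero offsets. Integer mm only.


translate([399, 493, 0]) cylinder(h = 3141, r = 125);


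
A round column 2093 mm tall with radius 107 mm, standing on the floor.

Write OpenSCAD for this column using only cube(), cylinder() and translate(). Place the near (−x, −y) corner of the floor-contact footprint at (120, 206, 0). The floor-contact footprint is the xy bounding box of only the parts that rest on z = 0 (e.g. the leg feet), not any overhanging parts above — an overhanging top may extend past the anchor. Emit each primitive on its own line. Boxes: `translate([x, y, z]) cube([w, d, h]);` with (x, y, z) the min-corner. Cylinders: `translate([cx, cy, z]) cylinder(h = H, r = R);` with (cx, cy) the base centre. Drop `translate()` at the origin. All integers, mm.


translate([227, 313, 0]) cylinder(h = 2093, r = 107);


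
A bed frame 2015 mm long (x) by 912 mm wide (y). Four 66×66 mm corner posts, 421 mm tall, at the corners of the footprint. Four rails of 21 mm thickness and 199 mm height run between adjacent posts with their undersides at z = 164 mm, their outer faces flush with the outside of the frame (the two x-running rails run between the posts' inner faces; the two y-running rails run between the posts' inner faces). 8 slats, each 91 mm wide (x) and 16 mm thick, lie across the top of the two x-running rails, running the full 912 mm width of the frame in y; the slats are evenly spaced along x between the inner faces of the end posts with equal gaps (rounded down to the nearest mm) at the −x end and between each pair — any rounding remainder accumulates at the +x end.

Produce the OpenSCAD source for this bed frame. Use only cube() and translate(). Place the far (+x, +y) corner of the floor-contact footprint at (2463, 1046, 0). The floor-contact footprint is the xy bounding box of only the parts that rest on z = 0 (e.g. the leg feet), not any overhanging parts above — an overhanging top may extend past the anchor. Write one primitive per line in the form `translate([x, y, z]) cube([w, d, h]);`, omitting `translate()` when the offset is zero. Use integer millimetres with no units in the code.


translate([448, 134, 0]) cube([66, 66, 421]);
translate([448, 980, 0]) cube([66, 66, 421]);
translate([2397, 134, 0]) cube([66, 66, 421]);
translate([2397, 980, 0]) cube([66, 66, 421]);
translate([514, 134, 164]) cube([1883, 21, 199]);
translate([514, 1025, 164]) cube([1883, 21, 199]);
translate([448, 200, 164]) cube([21, 780, 199]);
translate([2442, 200, 164]) cube([21, 780, 199]);
translate([642, 134, 363]) cube([91, 912, 16]);
translate([861, 134, 363]) cube([91, 912, 16]);
translate([1080, 134, 363]) cube([91, 912, 16]);
translate([1299, 134, 363]) cube([91, 912, 16]);
translate([1518, 134, 363]) cube([91, 912, 16]);
translate([1737, 134, 363]) cube([91, 912, 16]);
translate([1956, 134, 363]) cube([91, 912, 16]);
translate([2175, 134, 363]) cube([91, 912, 16]);


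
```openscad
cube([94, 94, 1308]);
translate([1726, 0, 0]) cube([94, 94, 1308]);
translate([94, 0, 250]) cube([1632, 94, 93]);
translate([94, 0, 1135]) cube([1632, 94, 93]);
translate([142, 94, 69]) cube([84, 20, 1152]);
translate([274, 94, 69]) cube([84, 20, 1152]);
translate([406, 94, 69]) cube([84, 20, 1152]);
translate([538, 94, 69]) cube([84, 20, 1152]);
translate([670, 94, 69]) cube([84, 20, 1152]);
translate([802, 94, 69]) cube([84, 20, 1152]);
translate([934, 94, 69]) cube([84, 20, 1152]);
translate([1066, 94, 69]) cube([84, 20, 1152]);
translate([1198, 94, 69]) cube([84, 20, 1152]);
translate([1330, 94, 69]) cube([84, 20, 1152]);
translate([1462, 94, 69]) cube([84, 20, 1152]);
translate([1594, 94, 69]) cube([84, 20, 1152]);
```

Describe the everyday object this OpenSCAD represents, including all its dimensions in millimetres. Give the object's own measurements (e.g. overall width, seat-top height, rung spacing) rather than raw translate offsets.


A fence section. Two 94×94 mm posts, 1308 mm tall, stand on the floor with a clear span of 1632 mm between their inner faces. Two horizontal rails of 94×93 mm section span the gap between the posts with their undersides at z = 250 mm and z = 1135 mm, flush with the posts' −y face. 12 pickets, each 84 mm wide, 20 mm thick and 1152 mm tall, are fixed to the +y face of the rails with their bottoms at z = 69 mm, spaced across the span with a 48 mm gap after the −x post and between neighbouring pickets and before the +x post.


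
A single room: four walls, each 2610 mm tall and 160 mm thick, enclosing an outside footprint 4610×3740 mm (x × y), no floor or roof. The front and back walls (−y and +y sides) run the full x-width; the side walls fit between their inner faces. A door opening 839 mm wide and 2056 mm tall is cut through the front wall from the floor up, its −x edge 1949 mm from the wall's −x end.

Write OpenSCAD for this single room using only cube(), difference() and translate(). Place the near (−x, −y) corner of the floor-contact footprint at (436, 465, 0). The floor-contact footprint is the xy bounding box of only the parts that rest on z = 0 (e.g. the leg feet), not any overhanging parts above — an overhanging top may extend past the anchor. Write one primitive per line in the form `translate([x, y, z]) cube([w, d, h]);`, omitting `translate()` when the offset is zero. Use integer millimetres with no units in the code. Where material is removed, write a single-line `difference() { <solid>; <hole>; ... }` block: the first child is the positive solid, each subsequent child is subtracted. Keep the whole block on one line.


difference() { translate([436, 465, 0]) cube([4610, 160, 2610]); translate([2385, 465, 0]) cube([839, 160, 2056]); }
translate([436, 4045, 0]) cube([4610, 160, 2610]);
translate([436, 625, 0]) cube([160, 3420, 2610]);
translate([4886, 625, 0]) cube([160, 3420, 2610]);


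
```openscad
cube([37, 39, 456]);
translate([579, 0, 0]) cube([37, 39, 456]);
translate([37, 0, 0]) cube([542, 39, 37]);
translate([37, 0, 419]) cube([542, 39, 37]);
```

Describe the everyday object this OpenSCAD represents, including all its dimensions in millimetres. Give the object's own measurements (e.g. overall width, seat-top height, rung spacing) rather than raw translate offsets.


A rectangular picture frame lying in the x–z plane (depth along y). The opening is 542 mm wide (x) by 382 mm tall (z), surrounded by a border 37 mm wide on all four sides. The frame is 39 mm deep and is made of two full-height vertical stiles with two horizontal rails fitted between them.


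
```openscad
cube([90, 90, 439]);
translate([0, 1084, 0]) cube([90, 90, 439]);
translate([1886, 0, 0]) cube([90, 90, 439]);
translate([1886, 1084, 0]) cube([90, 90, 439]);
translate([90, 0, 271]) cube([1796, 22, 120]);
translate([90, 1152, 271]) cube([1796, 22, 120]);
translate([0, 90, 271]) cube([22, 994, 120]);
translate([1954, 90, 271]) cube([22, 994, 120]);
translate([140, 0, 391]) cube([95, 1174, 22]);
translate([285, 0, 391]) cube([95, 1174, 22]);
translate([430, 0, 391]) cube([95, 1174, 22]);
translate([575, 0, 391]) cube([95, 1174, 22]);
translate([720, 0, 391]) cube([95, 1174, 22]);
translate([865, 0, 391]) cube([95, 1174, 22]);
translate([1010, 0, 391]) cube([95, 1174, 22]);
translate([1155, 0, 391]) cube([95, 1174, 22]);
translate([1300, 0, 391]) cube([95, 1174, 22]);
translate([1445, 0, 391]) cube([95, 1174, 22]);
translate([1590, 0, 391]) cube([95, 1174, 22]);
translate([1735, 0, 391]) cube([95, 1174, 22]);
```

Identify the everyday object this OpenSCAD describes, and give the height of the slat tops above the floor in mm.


A bed frame. The slat-top height is 413 mm.

Four posts, four rails, and a row of slats — a bed frame. Slats sit on the rails at z = 271 + 120 = 391; with slat thickness 22, the top is 413 mm.


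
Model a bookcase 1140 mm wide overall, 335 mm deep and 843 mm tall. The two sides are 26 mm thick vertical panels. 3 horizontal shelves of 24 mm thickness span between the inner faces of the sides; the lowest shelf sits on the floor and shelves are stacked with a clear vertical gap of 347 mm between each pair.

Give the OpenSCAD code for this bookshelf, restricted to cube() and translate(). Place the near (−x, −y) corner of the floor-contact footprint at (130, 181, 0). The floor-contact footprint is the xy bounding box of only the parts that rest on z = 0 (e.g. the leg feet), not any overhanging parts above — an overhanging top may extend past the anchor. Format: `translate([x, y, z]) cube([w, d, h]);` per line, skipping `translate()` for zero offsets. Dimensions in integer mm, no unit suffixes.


translate([130, 181, 0]) cube([26, 335, 843]);
translate([1244, 181, 0]) cube([26, 335, 843]);
translate([156, 181, 0]) cube([1088, 335, 24]);
translate([156, 181, 371]) cube([1088, 335, 24]);
translate([156, 181, 742]) cube([1088, 335, 24]);


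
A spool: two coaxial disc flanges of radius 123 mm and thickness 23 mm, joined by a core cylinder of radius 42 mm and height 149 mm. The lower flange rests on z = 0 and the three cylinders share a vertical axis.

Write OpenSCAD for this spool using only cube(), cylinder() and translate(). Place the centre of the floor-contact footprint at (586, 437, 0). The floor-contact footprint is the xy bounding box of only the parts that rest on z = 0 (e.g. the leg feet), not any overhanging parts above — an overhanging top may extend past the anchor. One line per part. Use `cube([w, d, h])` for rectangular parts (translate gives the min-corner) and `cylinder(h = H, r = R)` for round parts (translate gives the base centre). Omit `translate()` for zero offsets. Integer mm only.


translate([586, 437, 0]) cylinder(h = 23, r = 123);
translate([586, 437, 23]) cylinder(h = 149, r = 42);
translate([586, 437, 172]) cylinder(h = 23, r = 123);


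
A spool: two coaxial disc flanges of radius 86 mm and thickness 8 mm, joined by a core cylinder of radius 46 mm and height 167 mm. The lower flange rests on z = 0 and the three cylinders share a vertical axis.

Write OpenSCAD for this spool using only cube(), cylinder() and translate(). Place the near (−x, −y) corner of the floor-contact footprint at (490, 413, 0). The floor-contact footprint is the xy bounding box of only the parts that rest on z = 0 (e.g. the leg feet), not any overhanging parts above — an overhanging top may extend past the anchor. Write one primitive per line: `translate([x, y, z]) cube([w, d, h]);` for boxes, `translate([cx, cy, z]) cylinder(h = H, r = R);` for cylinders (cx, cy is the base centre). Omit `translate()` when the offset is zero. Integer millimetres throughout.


translate([576, 499, 0]) cylinder(h = 8, r = 86);
translate([576, 499, 8]) cylinder(h = 167, r = 46);
translate([576, 499, 175]) cylinder(h = 8, r = 86);


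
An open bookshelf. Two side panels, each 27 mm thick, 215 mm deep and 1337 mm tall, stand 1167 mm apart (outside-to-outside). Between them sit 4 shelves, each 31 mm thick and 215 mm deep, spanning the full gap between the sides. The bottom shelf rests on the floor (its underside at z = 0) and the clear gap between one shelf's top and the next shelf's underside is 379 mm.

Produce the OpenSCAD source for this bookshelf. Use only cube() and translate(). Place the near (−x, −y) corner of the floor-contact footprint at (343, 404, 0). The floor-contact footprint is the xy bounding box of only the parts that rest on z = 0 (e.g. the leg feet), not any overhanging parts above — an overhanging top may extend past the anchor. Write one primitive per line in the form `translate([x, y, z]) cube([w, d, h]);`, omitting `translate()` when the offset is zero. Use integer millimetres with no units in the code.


translate([343, 404, 0]) cube([27, 215, 1337]);
translate([1483, 404, 0]) cube([27, 215, 1337]);
translate([370, 404, 0]) cube([1113, 215, 31]);
translate([370, 404, 410]) cube([1113, 215, 31]);
translate([370, 404, 820]) cube([1113, 215, 31]);
translate([370, 404, 1230]) cube([1113, 215, 31]);


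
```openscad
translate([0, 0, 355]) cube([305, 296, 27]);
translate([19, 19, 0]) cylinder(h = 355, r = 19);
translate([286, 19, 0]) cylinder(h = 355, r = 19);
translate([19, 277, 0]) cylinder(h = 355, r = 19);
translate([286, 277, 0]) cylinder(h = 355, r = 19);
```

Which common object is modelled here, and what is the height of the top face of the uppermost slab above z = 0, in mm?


A stool. The seat height is 382 mm.

A 305×296×27 slab at z = 355 on four corner cylinders — a stool. The seat top is 355 + 27 = 382 mm.


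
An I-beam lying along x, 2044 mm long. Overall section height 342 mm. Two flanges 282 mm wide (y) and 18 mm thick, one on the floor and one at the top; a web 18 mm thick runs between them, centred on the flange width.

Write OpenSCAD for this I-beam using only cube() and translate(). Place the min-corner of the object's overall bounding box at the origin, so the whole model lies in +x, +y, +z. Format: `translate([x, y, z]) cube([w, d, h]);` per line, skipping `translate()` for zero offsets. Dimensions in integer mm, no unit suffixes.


cube([2044, 282, 18]);
translate([0, 132, 18]) cube([2044, 18, 306]);
translate([0, 0, 324]) cube([2044, 282, 18]);


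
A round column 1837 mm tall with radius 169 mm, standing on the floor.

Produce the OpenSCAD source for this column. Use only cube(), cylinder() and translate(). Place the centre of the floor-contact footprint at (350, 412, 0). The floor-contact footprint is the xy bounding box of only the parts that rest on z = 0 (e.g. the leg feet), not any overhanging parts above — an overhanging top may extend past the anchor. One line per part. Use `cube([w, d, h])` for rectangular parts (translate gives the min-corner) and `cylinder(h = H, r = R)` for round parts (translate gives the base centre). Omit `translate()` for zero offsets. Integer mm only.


translate([350, 412, 0]) cylinder(h = 1837, r = 169);


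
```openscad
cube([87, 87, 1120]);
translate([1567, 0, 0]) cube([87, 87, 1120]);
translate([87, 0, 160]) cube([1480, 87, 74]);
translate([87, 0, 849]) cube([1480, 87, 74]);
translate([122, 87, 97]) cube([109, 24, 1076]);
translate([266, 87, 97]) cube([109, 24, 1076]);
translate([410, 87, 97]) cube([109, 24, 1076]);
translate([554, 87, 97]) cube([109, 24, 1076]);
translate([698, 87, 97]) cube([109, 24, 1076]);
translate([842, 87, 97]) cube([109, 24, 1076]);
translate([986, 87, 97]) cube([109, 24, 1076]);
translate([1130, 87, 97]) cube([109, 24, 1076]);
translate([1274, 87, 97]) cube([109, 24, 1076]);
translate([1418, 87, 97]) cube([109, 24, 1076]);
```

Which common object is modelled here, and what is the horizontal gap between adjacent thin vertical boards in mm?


A fence section. The picket gap is 35 mm.

Two posts, two rails, 10 pickets — a fence section. Span 1480 mm holds 10 pickets of 109 mm with 11 equal gaps: ⌊(1480 − 10·109) / 11⌋ = 35 mm.


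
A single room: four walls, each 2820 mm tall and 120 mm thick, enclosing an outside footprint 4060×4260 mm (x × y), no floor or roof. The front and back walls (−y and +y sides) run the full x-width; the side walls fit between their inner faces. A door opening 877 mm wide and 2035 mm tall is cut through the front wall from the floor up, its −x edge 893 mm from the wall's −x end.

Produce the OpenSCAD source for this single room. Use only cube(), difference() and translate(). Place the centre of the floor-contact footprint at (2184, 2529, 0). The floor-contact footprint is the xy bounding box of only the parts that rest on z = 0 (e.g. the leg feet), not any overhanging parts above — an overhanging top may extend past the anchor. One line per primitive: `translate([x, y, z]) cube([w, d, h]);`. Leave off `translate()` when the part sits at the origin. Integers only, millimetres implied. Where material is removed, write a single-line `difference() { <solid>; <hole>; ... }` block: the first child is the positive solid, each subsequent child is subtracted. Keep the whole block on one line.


difference() { translate([154, 399, 0]) cube([4060, 120, 2820]); translate([1047, 399, 0]) cube([877, 120, 2035]); }
translate([154, 4539, 0]) cube([4060, 120, 2820]);
translate([154, 519, 0]) cube([120, 4020, 2820]);
translate([4094, 519, 0]) cube([120, 4020, 2820]);


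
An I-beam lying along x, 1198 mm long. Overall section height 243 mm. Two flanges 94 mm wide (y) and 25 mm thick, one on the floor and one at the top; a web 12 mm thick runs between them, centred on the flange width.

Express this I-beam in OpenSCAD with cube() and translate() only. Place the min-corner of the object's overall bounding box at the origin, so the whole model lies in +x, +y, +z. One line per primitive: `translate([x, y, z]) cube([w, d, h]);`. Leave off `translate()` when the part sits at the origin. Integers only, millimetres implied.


cube([1198, 94, 25]);
translate([0, 41, 25]) cube([1198, 12, 193]);
translate([0, 0, 218]) cube([1198, 94, 25]);


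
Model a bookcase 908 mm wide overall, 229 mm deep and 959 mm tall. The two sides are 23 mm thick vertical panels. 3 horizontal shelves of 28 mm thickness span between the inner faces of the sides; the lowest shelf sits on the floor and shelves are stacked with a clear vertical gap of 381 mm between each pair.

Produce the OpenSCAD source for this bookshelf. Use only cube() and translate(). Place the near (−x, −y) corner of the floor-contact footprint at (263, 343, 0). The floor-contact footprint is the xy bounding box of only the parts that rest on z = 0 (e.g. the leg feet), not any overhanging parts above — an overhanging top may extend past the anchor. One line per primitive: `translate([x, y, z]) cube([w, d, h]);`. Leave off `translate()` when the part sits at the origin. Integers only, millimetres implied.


translate([263, 343, 0]) cube([23, 229, 959]);
translate([1148, 343, 0]) cube([23, 229, 959]);
translate([286, 343, 0]) cube([862, 229, 28]);
translate([286, 343, 409]) cube([862, 229, 28]);
translate([286, 343, 818]) cube([862, 229, 28]);


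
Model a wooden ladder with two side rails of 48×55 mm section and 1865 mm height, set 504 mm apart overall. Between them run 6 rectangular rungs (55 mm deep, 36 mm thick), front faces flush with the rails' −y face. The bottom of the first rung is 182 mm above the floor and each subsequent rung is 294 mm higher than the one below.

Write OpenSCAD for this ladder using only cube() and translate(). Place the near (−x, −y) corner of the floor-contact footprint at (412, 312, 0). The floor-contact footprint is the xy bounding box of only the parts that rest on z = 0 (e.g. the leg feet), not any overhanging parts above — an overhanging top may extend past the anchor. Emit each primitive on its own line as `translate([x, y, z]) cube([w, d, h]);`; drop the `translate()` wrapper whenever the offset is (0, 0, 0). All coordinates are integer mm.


translate([412, 312, 0]) cube([48, 55, 1865]);
translate([868, 312, 0]) cube([48, 55, 1865]);
translate([460, 312, 182]) cube([408, 55, 36]);
translate([460, 312, 476]) cube([408, 55, 36]);
translate([460, 312, 770]) cube([408, 55, 36]);
translate([460, 312, 1064]) cube([408, 55, 36]);
translate([460, 312, 1358]) cube([408, 55, 36]);
translate([460, 312, 1652]) cube([408, 55, 36]);


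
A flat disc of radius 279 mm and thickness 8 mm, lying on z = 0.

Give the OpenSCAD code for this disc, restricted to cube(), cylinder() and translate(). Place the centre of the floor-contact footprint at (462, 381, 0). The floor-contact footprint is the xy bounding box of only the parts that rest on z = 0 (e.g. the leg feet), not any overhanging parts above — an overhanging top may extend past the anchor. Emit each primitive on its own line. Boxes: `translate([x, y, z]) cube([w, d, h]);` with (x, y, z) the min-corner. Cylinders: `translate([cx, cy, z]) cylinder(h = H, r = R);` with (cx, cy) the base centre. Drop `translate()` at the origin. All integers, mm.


translate([462, 381, 0]) cylinder(h = 8, r = 279);


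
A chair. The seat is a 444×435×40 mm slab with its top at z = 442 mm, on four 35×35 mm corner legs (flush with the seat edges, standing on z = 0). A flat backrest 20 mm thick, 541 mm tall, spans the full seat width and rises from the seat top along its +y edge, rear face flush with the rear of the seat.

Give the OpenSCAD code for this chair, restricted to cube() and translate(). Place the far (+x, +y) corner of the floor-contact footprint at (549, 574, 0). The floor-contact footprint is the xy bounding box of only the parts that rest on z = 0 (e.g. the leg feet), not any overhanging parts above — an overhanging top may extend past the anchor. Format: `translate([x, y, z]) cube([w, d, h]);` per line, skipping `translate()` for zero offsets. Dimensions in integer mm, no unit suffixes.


translate([105, 139, 402]) cube([444, 435, 40]);
translate([105, 139, 0]) cube([35, 35, 402]);
translate([514, 139, 0]) cube([35, 35, 402]);
translate([105, 539, 0]) cube([35, 35, 402]);
translate([514, 539, 0]) cube([35, 35, 402]);
translate([105, 554, 442]) cube([444, 20, 541]);


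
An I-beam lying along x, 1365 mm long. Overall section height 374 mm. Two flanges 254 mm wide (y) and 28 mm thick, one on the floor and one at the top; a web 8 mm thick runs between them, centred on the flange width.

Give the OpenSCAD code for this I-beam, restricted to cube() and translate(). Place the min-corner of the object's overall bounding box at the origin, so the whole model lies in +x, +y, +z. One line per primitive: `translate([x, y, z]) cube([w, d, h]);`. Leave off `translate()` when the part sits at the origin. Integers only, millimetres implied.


cube([1365, 254, 28]);
translate([0, 123, 28]) cube([1365, 8, 318]);
translate([0, 0, 346]) cube([1365, 254, 28]);


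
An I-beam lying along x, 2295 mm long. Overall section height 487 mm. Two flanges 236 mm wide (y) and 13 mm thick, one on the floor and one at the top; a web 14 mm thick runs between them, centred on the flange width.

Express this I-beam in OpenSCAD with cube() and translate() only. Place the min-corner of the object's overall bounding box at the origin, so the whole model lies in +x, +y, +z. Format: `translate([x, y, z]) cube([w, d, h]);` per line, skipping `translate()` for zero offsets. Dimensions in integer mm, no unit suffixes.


cube([2295, 236, 13]);
translate([0, 111, 13]) cube([2295, 14, 461]);
translate([0, 0, 474]) cube([2295, 236, 13]);


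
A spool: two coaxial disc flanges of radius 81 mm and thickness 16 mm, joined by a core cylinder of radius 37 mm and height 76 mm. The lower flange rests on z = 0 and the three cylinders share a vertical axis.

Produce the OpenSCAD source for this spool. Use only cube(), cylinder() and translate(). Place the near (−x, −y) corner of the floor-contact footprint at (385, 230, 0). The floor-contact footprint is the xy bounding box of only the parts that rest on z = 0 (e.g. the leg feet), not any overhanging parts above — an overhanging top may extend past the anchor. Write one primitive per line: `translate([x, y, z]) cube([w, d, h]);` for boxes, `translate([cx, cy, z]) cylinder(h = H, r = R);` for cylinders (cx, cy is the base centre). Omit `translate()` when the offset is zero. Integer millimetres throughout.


translate([466, 311, 0]) cylinder(h = 16, r = 81);
translate([466, 311, 16]) cylinder(h = 76, r = 37);
translate([466, 311, 92]) cylinder(h = 16, r = 81);


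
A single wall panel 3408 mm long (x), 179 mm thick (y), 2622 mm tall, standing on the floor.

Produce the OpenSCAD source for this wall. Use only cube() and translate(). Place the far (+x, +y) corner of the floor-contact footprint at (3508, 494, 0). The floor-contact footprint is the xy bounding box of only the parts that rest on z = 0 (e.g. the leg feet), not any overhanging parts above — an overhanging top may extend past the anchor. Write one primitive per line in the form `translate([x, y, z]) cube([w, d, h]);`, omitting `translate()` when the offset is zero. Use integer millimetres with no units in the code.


translate([100, 315, 0]) cube([3408, 179, 2622]);


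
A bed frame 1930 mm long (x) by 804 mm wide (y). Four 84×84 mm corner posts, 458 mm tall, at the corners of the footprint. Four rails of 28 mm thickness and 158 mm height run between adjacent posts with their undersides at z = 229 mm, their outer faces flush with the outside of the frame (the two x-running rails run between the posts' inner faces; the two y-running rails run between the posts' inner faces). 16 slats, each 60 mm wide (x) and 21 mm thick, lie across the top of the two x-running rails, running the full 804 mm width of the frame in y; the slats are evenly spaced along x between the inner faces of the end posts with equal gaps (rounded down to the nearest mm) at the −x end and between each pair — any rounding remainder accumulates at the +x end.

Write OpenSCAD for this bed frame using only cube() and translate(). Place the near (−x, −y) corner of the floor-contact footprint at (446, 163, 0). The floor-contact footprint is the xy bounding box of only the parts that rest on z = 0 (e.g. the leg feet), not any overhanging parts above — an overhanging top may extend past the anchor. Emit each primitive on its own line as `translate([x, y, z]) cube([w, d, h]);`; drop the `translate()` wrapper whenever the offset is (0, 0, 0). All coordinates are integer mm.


translate([446, 163, 0]) cube([84, 84, 458]);
translate([446, 883, 0]) cube([84, 84, 458]);
translate([2292, 163, 0]) cube([84, 84, 458]);
translate([2292, 883, 0]) cube([84, 84, 458]);
translate([530, 163, 229]) cube([1762, 28, 158]);
translate([530, 939, 229]) cube([1762, 28, 158]);
translate([446, 247, 229]) cube([28, 636, 158]);
translate([2348, 247, 229]) cube([28, 636, 158]);
translate([577, 163, 387]) cube([60, 804, 21]);
translate([684, 163, 387]) cube([60, 804, 21]);
translate([791, 163, 387]) cube([60, 804, 21]);
translate([898, 163, 387]) cube([60, 804, 21]);
translate([1005, 163, 387]) cube([60, 804, 21]);
translate([1112, 163, 387]) cube([60, 804, 21]);
translate([1219, 163, 387]) cube([60, 804, 21]);
translate([1326, 163, 387]) cube([60, 804, 21]);
translate([1433, 163, 387]) cube([60, 804, 21]);
translate([1540, 163, 387]) cube([60, 804, 21]);
translate([1647, 163, 387]) cube([60, 804, 21]);
translate([1754, 163, 387]) cube([60, 804, 21]);
translate([1861, 163, 387]) cube([60, 804, 21]);
translate([1968, 163, 387]) cube([60, 804, 21]);
translate([2075, 163, 387]) cube([60, 804, 21]);
translate([2182, 163, 387]) cube([60, 804, 21]);
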